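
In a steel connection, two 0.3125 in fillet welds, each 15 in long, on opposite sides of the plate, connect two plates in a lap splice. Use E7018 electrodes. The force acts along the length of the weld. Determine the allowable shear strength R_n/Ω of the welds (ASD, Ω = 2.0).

E70XX → F_EXX = 70 ksi.
Effective throat t_e = 0.707 × 0.3125 = 0.2209 in.
Total length L = 30 in; A_we = 0.2209 × 30 = 6.628 in².
F_nw = 0.6 F_EXX = 0.6 × 70 = 42 ksi.
R_n = 42 × 6.628 = 278.4 kip; R_n/Ω = 278.4/2.0 = 139.2 kip.

R_n/Ω ≈ 139 kip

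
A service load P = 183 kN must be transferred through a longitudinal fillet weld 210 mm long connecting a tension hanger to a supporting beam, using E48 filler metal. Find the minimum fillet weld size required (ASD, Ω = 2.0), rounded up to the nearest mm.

E48XX → F_EXX = 480 MPa.
Total weld length L = 210 mm.
Required throat t_e = P × Ω / (0.6 F_EXX × L) = 183 × 2.0 / (0.6 × 480 × 210 × 10⁻³) = 6.052 mm.
Required leg w = t_e / 0.707 = 8.56 mm → use 9 mm.

w = 9 mm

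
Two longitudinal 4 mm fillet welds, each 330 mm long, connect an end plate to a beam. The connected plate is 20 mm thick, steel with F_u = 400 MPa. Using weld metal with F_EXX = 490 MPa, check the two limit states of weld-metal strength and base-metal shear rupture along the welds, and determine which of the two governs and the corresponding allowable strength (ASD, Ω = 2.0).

R_n/Ω ≈ 274 kN (weld metal governs)

t_e = 0.707 × 4 = 2.828 mm; L = 660 mm.
Weld metal: R_n/Ω = (1/2.0) × 0.6 × 490 × 2.828 × 660 × 10⁻³ = 274.4 kN.
Base metal (shear rupture): R_n/Ω = (1/2.0) × 0.6 × 400 × 20 × 660 × 10⁻³ = 1584 kN.
Governing: weld metal.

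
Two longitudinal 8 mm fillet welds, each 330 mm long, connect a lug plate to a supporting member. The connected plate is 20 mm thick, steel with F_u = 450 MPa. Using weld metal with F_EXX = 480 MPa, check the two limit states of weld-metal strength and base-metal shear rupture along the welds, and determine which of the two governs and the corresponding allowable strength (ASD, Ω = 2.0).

t_e = 0.707 × 8 = 5.656 mm; L = 660 mm.
Weld metal: R_n/Ω = (1/2.0) × 0.6 × 480 × 5.656 × 660 × 10⁻³ = 537.5 kN.
Base metal (shear rupture): R_n/Ω = (1/2.0) × 0.6 × 450 × 20 × 660 × 10⁻³ = 1782 kN.
Governing: weld metal.

R_n/Ω ≈ 538 kN (weld metal governs)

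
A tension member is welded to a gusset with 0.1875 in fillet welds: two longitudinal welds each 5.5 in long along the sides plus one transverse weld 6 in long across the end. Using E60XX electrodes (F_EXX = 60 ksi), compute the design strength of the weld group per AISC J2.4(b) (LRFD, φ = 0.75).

t_e = 0.707 × 0.1875 = 0.1326 in.
R_nwl = 0.6 × 60 × 0.1326 × 11 = 52.49 kips (longitudinal, 2 welds).
R_nwt = 0.6 × 60 × 0.1326 × 6 = 28.63 kips (transverse, base value).
(i) R_nwl + R_nwt = 81.13 kips; (ii) 0.85 R_nwl + 1.5 R_nwt = 87.57 kips.
R_n = max = 87.57 kips [governs: (ii)]; φR_n = 65.68 kips.

φR_n ≈ 65.7 kips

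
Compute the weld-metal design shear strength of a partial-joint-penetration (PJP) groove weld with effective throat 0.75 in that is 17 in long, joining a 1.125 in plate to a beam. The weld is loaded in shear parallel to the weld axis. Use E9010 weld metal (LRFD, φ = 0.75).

φR_n ≈ 516 kips

E90XX → F_EXX = 90 ksi.
Effective throat (given) t_e = 0.75 in.
A_we = 0.75 × 17 = 12.75 in².
F_nw = 0.6 F_EXX = 54 ksi.
φR_n = 0.75 × 54 × 12.75 = 516.4 kips.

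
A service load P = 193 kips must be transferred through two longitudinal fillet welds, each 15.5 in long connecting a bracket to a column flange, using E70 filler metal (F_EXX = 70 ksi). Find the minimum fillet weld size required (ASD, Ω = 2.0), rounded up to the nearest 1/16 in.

w = 7/16 in

Total weld length L = 31 in.
Required throat t_e = P × Ω / (0.6 F_EXX × L) = 193 × 2.0 / (0.6 × 70 × 31) = 0.2965 in.
Required leg w = t_e / 0.707 = 0.4193 in → use 7/16 in.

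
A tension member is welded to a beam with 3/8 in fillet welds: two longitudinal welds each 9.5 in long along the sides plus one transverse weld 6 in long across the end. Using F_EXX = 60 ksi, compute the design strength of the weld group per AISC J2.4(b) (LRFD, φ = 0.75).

φR_n ≈ 180 kip

t_e = 0.707 × 0.375 = 0.2651 in.
R_nwl = 0.6 × 60 × 0.2651 × 19 = 181.3 kip (longitudinal, 2 welds).
R_nwt = 0.6 × 60 × 0.2651 × 6 = 57.27 kip (transverse, base value).
(i) R_nwl + R_nwt = 238.6 kip; (ii) 0.85 R_nwl + 1.5 R_nwt = 240 kip.
R_n = max = 240 kip [governs: (ii)]; φR_n = 180 kip.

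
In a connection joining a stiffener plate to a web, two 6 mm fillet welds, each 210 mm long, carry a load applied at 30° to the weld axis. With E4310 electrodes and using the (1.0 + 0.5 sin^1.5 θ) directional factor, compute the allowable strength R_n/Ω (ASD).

E43XX → F_EXX = 430 MPa.
t_e = 0.707 × 6 = 4.242 mm; A_we = 4.242 × 420 = 1782 mm².
Directional factor: 1.0 + 0.5 sin^1.5(30°) = 1.177.
F_nw = 0.6 × 430 × 1.177 = 303.6 MPa.
R_n/Ω = (303.6 × 1782) / 2.0 × 10⁻³ = 270.5 kN.

R_n/Ω ≈ 270 kN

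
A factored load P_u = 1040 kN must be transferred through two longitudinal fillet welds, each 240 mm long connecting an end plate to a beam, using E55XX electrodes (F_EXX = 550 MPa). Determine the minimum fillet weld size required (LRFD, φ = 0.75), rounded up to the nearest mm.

w = 13 mm

Total weld length L = 480 mm.
Required throat t_e = P_u / (φ × 0.6 F_EXX × L) = 1040 / (0.75 × 0.6 × 550 × 480 × 10⁻³) = 8.754 mm.
Required leg w = t_e / 0.707 = 12.38 mm → use 13 mm.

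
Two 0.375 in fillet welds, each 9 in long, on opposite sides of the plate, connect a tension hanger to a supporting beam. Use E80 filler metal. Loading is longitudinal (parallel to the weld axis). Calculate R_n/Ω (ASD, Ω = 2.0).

E80XX → F_EXX = 80 ksi.
Effective throat t_e = 0.707 × 0.375 = 0.2651 in.
Total length L = 18 in; A_we = 0.2651 × 18 = 4.772 in².
F_nw = 0.6 F_EXX = 0.6 × 80 = 48 ksi.
R_n = 48 × 4.772 = 229.1 kips; R_n/Ω = 229.1/2.0 = 114.5 kips.

R_n/Ω ≈ 115 kips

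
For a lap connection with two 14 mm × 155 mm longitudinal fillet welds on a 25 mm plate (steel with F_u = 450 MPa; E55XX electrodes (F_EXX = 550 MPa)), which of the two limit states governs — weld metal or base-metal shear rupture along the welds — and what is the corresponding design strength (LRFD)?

t_e = 0.707 × 14 = 9.898 mm; L = 310 mm.
Weld metal: φR_n = 0.75 × 0.6 × 550 × 9.898 × 310 × 10⁻³ = 759.4 kN.
Base metal (shear rupture): φR_n = 0.75 × 0.6 × 450 × 25 × 310 × 10⁻³ = 1569 kN.
Governing: weld metal.

φR_n ≈ 759 kN (weld metal governs)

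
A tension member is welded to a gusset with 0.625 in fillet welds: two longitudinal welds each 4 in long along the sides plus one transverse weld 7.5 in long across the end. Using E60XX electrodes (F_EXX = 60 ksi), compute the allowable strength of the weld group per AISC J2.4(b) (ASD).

R_n/Ω ≈ 144 kip

t_e = 0.707 × 0.625 = 0.4419 in.
R_nwl = 0.6 × 60 × 0.4419 × 8 = 127.3 kip (longitudinal, 2 welds).
R_nwt = 0.6 × 60 × 0.4419 × 7.5 = 119.3 kip (transverse, base value).
(i) R_nwl + R_nwt = 246.6 kip; (ii) 0.85 R_nwl + 1.5 R_nwt = 287.1 kip.
R_n = max = 287.1 kip [governs: (ii)]; R_n/Ω = 143.6 kip.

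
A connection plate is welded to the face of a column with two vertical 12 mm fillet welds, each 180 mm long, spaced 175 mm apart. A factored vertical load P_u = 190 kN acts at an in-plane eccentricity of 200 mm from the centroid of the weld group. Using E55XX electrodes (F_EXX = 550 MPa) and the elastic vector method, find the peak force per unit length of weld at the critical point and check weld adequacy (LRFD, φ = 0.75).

Total weld length L_w = 360 mm. Treat welds as unit-width lines.
Polar moment about centroid: J = 2[d³/12 + d(b/2)²] = 2[180³/12 + 180×87.5²] = 3728000 mm³.
Direct shear f_v = P/L_w = 190×10³ / 360 = 527.8 N/mm (vertical).
Torsion M = P·e = 190×10³ × 200 = 38000000 N·mm.
Critical point at (x, y) = (87.5, 90) from centroid. f_tx = M·y/J = 917.3 N/mm; f_ty = M·x/J = 891.8 N/mm.
Resultant f_max = √[f_tx² + (f_v + f_ty)²] = √[917.3² + (527.8 + 891.8)²] = 1690 N/mm.
Capacity per unit length: φr_n = 0.75 × 0.6 × 550 × (0.707 × 12) = 2100 N/mm.
1690 ≤ 2100 → adequate.

f_max ≈ 1690 N/mm; adequate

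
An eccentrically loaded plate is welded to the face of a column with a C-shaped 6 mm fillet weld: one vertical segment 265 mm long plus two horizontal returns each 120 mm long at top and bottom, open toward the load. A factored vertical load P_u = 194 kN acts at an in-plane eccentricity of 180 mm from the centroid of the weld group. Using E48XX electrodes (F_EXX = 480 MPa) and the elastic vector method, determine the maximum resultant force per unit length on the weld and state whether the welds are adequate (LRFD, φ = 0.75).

f_max ≈ 1130 N/mm; NOT adequate

Total weld length L_w = 505 mm. Treat welds as unit-width lines.
Centroid: x̄ = 2×120×60 / 505 = 28.51 mm from the vertical weld.
Polar moment about centroid: J = I_x + I_y = [265³/12 + 2×120×132.5²] + [265×28.51² + 2(120³/12 + 120×31.49²)] = 6506000 mm³.
Direct shear f_v = P/L_w = 194×10³ / 505 = 384.2 N/mm (vertical).
Torsion M = P·e = 194×10³ × 180 = 34920000 N·mm.
Critical point at (x, y) = (91.49, 132.5) from centroid. f_tx = M·y/J = 711.2 N/mm; f_ty = M·x/J = 491.1 N/mm.
Resultant f_max = √[f_tx² + (f_v + f_ty)²] = √[711.2² + (384.2 + 491.1)²] = 1128 N/mm.
Capacity per unit length: φr_n = 0.75 × 0.6 × 480 × (0.707 × 6) = 916.3 N/mm.
1128 > 916.3 → NOT adequate.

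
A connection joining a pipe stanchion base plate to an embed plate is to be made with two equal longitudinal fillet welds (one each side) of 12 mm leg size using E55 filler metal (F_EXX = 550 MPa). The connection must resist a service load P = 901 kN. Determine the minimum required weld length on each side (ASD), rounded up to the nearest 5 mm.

L = 325 mm on each side

Throat t_e = 0.707 × 12 = 8.484 mm.
r_n/Ω = (0.6 × 550 × 8.484) / 2.0 = 1400 N/mm = 1.4 kN/mm.
L_req = P / (r_n/Ω) = 901 / 1.4 = 643.6 mm total.
Per side: 643.6 / 2 = 321.8 mm.
Round up → use L = 325 mm on each side.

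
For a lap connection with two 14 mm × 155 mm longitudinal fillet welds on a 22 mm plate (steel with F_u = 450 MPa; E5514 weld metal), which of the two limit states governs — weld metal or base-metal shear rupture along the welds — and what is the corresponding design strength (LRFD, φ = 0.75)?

E55XX → F_EXX = 550 MPa.
t_e = 0.707 × 14 = 9.898 mm; L = 310 mm.
Weld metal: φR_n = 0.75 × 0.6 × 550 × 9.898 × 310 × 10⁻³ = 759.4 kN.
Base metal (shear rupture): φR_n = 0.75 × 0.6 × 450 × 22 × 310 × 10⁻³ = 1381 kN.
Governing: weld metal.

φR_n ≈ 759 kN (weld metal governs)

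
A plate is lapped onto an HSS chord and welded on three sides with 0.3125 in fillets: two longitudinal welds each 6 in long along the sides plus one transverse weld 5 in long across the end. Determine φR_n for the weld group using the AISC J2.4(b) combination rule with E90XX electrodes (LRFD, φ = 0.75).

E90XX → F_EXX = 90 ksi.
t_e = 0.707 × 0.3125 = 0.2209 in.
R_nwl = 0.6 × 90 × 0.2209 × 12 = 143.2 kip (longitudinal, 2 welds).
R_nwt = 0.6 × 90 × 0.2209 × 5 = 59.65 kip (transverse, base value).
(i) R_nwl + R_nwt = 202.8 kip; (ii) 0.85 R_nwl + 1.5 R_nwt = 211.2 kip.
R_n = max = 211.2 kip [governs: (ii)]; φR_n = 158.4 kip.

φR_n ≈ 158 kip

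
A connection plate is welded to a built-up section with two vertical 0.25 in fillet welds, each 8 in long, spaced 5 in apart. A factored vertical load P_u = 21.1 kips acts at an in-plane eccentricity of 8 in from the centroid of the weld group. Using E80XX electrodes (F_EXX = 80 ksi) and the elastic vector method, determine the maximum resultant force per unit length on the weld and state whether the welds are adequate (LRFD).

Total weld length L_w = 16 in. Treat welds as unit-width lines.
Polar moment about centroid: J = 2[d³/12 + d(b/2)²] = 2[8³/12 + 8×2.5²] = 185.3 in³.
Direct shear f_v = P/L_w = 21.1 / 16 = 1.319 kip/in (vertical).
Torsion M = P·e = 21.1 × 8 = 168.8 kip·in.
Critical point at (x, y) = (2.5, 4) from centroid. f_tx = M·y/J = 3.643 kip/in; f_ty = M·x/J = 2.277 kip/in.
Resultant f_max = √[f_tx² + (f_v + f_ty)²] = √[3.643² + (1.319 + 2.277)²] = 5.119 kip/in.
Capacity per unit length: φr_n = 0.75 × 0.6 × 80 × (0.707 × 0.25) = 6.363 kip/in.
5.119 ≤ 6.363 → adequate.

f_max ≈ 5.12 kip/in; adequate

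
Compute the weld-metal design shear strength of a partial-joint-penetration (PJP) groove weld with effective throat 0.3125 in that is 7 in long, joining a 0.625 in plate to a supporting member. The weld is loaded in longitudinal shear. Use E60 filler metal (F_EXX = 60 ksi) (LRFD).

Effective throat (given) t_e = 0.3125 in.
A_we = 0.3125 × 7 = 2.188 in².
F_nw = 0.6 F_EXX = 36 ksi.
φR_n = 0.75 × 36 × 2.188 = 59.06 kips.

φR_n ≈ 59.1 kips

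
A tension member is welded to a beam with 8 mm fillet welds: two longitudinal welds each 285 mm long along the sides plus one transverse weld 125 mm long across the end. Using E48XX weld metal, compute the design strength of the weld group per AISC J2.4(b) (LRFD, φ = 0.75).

φR_n ≈ 849 kN

E48XX → F_EXX = 480 MPa.
t_e = 0.707 × 8 = 5.656 mm.
R_nwl = 0.6 × 480 × 5.656 × 570 × 10⁻³ = 928.5 kN (longitudinal, 2 welds).
R_nwt = 0.6 × 480 × 5.656 × 125 × 10⁻³ = 203.6 kN (transverse, base value).
(i) R_nwl + R_nwt = 1132 kN; (ii) 0.85 R_nwl + 1.5 R_nwt = 1095 kN.
R_n = max = 1132 kN [governs: (i)]; φR_n = 849.1 kN.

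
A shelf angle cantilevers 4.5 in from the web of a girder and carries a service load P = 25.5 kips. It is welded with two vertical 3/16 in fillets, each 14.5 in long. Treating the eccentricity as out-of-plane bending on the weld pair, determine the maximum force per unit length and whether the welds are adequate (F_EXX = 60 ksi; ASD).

L_w = 2 × 14.5 = 29 in; section modulus (unit throat) S = 2 × L²/6 = 70.08 in².
Direct shear f_v = P/L_w = 25.5/29 = 0.8793 kip/in.
Moment M = P × e = 25.5 × 4.5 = 114.75 kip·in; bending f_b = M/S = 1.637 kip/in.
f_max = √(f_v² + f_b²) = √(0.8793² + 1.637²) = 1.859 kip/in.
r_n/Ω = (1/2.0) × 0.6 × 60 × (0.707 × 0.1875) = 2.386 kip/in → adequate.

f_max ≈ 1.86 kip/in; adequate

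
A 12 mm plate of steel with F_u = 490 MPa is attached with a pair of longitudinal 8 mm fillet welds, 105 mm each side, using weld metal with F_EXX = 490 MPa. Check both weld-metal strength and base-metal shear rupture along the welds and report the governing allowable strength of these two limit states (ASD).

t_e = 0.707 × 8 = 5.656 mm; L = 210 mm.
Weld metal: R_n/Ω = (1/2.0) × 0.6 × 490 × 5.656 × 210 × 10⁻³ = 174.6 kN.
Base metal (shear rupture): R_n/Ω = (1/2.0) × 0.6 × 490 × 12 × 210 × 10⁻³ = 370.4 kN.
Governing: weld metal.

R_n/Ω ≈ 175 kN (weld metal governs)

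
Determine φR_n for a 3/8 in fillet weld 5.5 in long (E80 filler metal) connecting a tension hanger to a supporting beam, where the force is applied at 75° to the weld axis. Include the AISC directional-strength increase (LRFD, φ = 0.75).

E80XX → F_EXX = 80 ksi.
t_e = 0.707 × 0.375 = 0.2651 in; A_we = 0.2651 × 5.5 = 1.458 in².
Directional factor: 1.0 + 0.5 sin^1.5(75°) = 1.475.
F_nw = 0.6 × 80 × 1.475 = 70.78 ksi.
φR_n = 0.75 × 70.78 × 1.458 = 77.41 kip.

φR_n ≈ 77.4 kip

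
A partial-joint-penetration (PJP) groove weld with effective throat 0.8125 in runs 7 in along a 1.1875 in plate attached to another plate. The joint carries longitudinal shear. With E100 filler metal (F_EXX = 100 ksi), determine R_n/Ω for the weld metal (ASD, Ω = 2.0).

R_n/Ω ≈ 171 kip

Effective throat (given) t_e = 0.8125 in.
A_we = 0.8125 × 7 = 5.688 in².
F_nw = 0.6 F_EXX = 60 ksi.
R_n/Ω = (60 × 5.688) / 2.0 = 170.6 kip.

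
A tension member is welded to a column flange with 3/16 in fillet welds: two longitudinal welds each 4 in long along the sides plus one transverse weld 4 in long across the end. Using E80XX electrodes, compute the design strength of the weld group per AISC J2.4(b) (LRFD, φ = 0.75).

φR_n ≈ 61.1 kip

E80XX → F_EXX = 80 ksi.
t_e = 0.707 × 0.1875 = 0.1326 in.
R_nwl = 0.6 × 80 × 0.1326 × 8 = 50.9 kip (longitudinal, 2 welds).
R_nwt = 0.6 × 80 × 0.1326 × 4 = 25.45 kip (transverse, base value).
(i) R_nwl + R_nwt = 76.36 kip; (ii) 0.85 R_nwl + 1.5 R_nwt = 81.45 kip.
R_n = max = 81.45 kip [governs: (ii)]; φR_n = 61.08 kip.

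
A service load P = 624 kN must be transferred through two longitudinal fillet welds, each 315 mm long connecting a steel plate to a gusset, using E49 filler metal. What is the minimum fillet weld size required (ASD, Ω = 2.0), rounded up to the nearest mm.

w = 10 mm

E49XX → F_EXX = 490 MPa.
Total weld length L = 630 mm.
Required throat t_e = P × Ω / (0.6 F_EXX × L) = 624 × 2.0 / (0.6 × 490 × 630 × 10⁻³) = 6.738 mm.
Required leg w = t_e / 0.707 = 9.53 mm → use 10 mm.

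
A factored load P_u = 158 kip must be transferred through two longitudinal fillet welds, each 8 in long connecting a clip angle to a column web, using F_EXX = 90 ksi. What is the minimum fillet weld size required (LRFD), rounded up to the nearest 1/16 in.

Total weld length L = 16 in.
Required throat t_e = P_u / (φ × 0.6 F_EXX × L) = 158 / (0.75 × 0.6 × 90 × 16) = 0.2438 in.
Required leg w = t_e / 0.707 = 0.3449 in → use 3/8 in.

w = 3/8 in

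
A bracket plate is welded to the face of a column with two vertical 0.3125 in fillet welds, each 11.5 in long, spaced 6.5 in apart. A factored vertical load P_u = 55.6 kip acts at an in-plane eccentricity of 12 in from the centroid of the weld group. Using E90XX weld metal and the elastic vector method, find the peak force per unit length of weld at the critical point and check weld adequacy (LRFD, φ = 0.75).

E90XX → F_EXX = 90 ksi.
Total weld length L_w = 23 in. Treat welds as unit-width lines.
Polar moment about centroid: J = 2[d³/12 + d(b/2)²] = 2[11.5³/12 + 11.5×3.25²] = 496.4 in³.
Direct shear f_v = P/L_w = 55.6 / 23 = 2.417 kip/in (vertical).
Torsion M = P·e = 55.6 × 12 = 667.2 kip·in.
Critical point at (x, y) = (3.25, 5.75) from centroid. f_tx = M·y/J = 7.728 kip/in; f_ty = M·x/J = 4.368 kip/in.
Resultant f_max = √[f_tx² + (f_v + f_ty)²] = √[7.728² + (2.417 + 4.368)²] = 10.28 kip/in.
Capacity per unit length: φr_n = 0.75 × 0.6 × 90 × (0.707 × 0.3125) = 8.948 kip/in.
10.28 > 8.948 → NOT adequate.

f_max ≈ 10.3 kip/in; NOT adequate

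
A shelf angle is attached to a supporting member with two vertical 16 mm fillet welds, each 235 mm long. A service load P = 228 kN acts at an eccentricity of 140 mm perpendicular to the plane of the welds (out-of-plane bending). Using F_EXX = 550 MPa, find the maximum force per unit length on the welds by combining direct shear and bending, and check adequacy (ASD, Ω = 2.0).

f_max ≈ 1800 N/mm; adequate

L_w = 2 × 235 = 470 mm; section modulus (unit throat) S = 2 × L²/6 = 18410 mm².
Direct shear f_v = P/L_w = 228×10³/470 = 485.1 N/mm.
Moment M = P × e = 228×10³ × 140 = 31920000 N·mm; bending f_b = M/S = 1734 N/mm.
f_max = √(f_v² + f_b²) = √(485.1² + 1734²) = 1801 N/mm.
r_n/Ω = (1/2.0) × 0.6 × 550 × (0.707 × 16) = 1866 N/mm → adequate.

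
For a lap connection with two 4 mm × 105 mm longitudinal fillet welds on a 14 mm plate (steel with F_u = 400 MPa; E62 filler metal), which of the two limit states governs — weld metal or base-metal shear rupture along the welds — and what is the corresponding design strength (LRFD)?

φR_n ≈ 166 kN (weld metal governs)

E62XX → F_EXX = 620 MPa.
t_e = 0.707 × 4 = 2.828 mm; L = 210 mm.
Weld metal: φR_n = 0.75 × 0.6 × 620 × 2.828 × 210 × 10⁻³ = 165.7 kN.
Base metal (shear rupture): φR_n = 0.75 × 0.6 × 400 × 14 × 210 × 10⁻³ = 529.2 kN.
Governing: weld metal.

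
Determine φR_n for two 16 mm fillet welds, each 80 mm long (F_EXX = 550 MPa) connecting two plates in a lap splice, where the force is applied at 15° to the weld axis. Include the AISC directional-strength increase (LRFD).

φR_n ≈ 477 kN

t_e = 0.707 × 16 = 11.31 mm; A_we = 11.31 × 160 = 1810 mm².
Directional factor: 1.0 + 0.5 sin^1.5(15°) = 1.066.
F_nw = 0.6 × 550 × 1.066 = 351.7 MPa.
φR_n = 0.75 × 351.7 × 1810 × 10⁻³ = 477.4 kN.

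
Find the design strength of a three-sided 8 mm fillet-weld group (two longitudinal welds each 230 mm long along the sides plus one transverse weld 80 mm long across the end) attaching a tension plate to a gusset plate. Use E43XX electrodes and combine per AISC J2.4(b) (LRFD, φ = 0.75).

φR_n ≈ 591 kN

E43XX → F_EXX = 430 MPa.
t_e = 0.707 × 8 = 5.656 mm.
R_nwl = 0.6 × 430 × 5.656 × 460 × 10⁻³ = 671.3 kN (longitudinal, 2 welds).
R_nwt = 0.6 × 430 × 5.656 × 80 × 10⁻³ = 116.7 kN (transverse, base value).
(i) R_nwl + R_nwt = 788 kN; (ii) 0.85 R_nwl + 1.5 R_nwt = 745.7 kN.
R_n = max = 788 kN [governs: (i)]; φR_n = 591 kN.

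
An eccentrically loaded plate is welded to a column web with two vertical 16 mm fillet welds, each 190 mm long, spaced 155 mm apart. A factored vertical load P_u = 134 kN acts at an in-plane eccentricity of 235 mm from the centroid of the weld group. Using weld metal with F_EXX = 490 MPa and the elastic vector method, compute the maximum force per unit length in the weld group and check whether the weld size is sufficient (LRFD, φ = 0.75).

Total weld length L_w = 380 mm. Treat welds as unit-width lines.
Polar moment about centroid: J = 2[d³/12 + d(b/2)²] = 2[190³/12 + 190×77.5²] = 3426000 mm³.
Direct shear f_v = P/L_w = 134×10³ / 380 = 352.6 N/mm (vertical).
Torsion M = P·e = 134×10³ × 235 = 31490000 N·mm.
Critical point at (x, y) = (77.5, 95) from centroid. f_tx = M·y/J = 873.3 N/mm; f_ty = M·x/J = 712.4 N/mm.
Resultant f_max = √[f_tx² + (f_v + f_ty)²] = √[873.3² + (352.6 + 712.4)²] = 1377 N/mm.
Capacity per unit length: φr_n = 0.75 × 0.6 × 490 × (0.707 × 16) = 2494 N/mm.
1377 ≤ 2494 → adequate.

f_max ≈ 1380 N/mm; adequate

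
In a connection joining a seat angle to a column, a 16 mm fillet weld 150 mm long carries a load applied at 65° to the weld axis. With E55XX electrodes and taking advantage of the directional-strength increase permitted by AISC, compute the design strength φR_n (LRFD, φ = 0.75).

E55XX → F_EXX = 550 MPa.
t_e = 0.707 × 16 = 11.31 mm; A_we = 11.31 × 150 = 1697 mm².
Directional factor: 1.0 + 0.5 sin^1.5(65°) = 1.431.
F_nw = 0.6 × 550 × 1.431 = 472.4 MPa.
φR_n = 0.75 × 472.4 × 1697 × 10⁻³ = 601.1 kN.

φR_n ≈ 601 kN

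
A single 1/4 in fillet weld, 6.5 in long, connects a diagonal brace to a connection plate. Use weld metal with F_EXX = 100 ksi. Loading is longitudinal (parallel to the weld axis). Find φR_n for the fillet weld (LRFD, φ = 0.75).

φR_n ≈ 51.7 kips

Effective throat t_e = 0.707 × 0.25 = 0.1767 in.
Total length L = 6.5 in; A_we = 0.1767 × 6.5 = 1.149 in².
F_nw = 0.6 F_EXX = 0.6 × 100 = 60 ksi.
φR_n = 0.75 × 60 × 1.149 = 51.7 kips.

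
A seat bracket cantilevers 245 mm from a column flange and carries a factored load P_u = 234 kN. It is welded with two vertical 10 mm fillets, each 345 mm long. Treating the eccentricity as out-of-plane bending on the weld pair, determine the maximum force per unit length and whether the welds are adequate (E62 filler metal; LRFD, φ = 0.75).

E62XX → F_EXX = 620 MPa.
L_w = 2 × 345 = 690 mm; section modulus (unit throat) S = 2 × L²/6 = 39680 mm².
Direct shear f_v = P/L_w = 234×10³/690 = 339.1 N/mm.
Moment M = P × e = 234×10³ × 245 = 57330000 N·mm; bending f_b = M/S = 1445 N/mm.
f_max = √(f_v² + f_b²) = √(339.1² + 1445²) = 1484 N/mm.
φr_n = 0.75 × 0.6 × 620 × (0.707 × 10) = 1973 N/mm → adequate.

f_max ≈ 1480 N/mm; adequate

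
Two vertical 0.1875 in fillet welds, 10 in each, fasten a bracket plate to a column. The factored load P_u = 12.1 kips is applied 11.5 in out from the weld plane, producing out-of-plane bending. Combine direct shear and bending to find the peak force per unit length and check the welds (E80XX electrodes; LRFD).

E80XX → F_EXX = 80 ksi.
L_w = 2 × 10 = 20 in; section modulus (unit throat) S = 2 × L²/6 = 33.33 in².
Direct shear f_v = P/L_w = 12.1/20 = 0.605 kip/in.
Moment M = P × e = 12.1 × 11.5 = 139.15 kip·in; bending f_b = M/S = 4.175 kip/in.
f_max = √(f_v² + f_b²) = √(0.605² + 4.175²) = 4.218 kip/in.
φr_n = 0.75 × 0.6 × 80 × (0.707 × 0.1875) = 4.772 kip/in → adequate.

f_max ≈ 4.22 kip/in; adequate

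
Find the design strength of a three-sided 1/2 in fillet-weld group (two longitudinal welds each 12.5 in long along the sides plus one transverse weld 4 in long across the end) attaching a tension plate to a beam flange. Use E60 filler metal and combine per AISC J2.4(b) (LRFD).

E60XX → F_EXX = 60 ksi.
t_e = 0.707 × 0.5 = 0.3535 in.
R_nwl = 0.6 × 60 × 0.3535 × 25 = 318.1 kips (longitudinal, 2 welds).
R_nwt = 0.6 × 60 × 0.3535 × 4 = 50.9 kips (transverse, base value).
(i) R_nwl + R_nwt = 369.1 kips; (ii) 0.85 R_nwl + 1.5 R_nwt = 346.8 kips.
R_n = max = 369.1 kips [governs: (i)]; φR_n = 276.8 kips.

φR_n ≈ 277 kips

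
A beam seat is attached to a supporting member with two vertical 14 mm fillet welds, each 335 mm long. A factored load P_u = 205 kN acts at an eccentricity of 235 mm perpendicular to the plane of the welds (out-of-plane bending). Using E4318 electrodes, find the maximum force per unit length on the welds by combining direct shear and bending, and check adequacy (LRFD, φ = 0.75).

E43XX → F_EXX = 430 MPa.
L_w = 2 × 335 = 670 mm; section modulus (unit throat) S = 2 × L²/6 = 37410 mm².
Direct shear f_v = P/L_w = 205×10³/670 = 306 N/mm.
Moment M = P × e = 205×10³ × 235 = 48175000 N·mm; bending f_b = M/S = 1288 N/mm.
f_max = √(f_v² + f_b²) = √(306² + 1288²) = 1324 N/mm.
φr_n = 0.75 × 0.6 × 430 × (0.707 × 14) = 1915 N/mm → adequate.

f_max ≈ 1320 N/mm; adequate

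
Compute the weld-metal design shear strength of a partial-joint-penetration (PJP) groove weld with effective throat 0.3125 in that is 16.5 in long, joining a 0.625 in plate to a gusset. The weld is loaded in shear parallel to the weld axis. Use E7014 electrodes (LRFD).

E70XX → F_EXX = 70 ksi.
Effective throat (given) t_e = 0.3125 in.
A_we = 0.3125 × 16.5 = 5.156 in².
F_nw = 0.6 F_EXX = 42 ksi.
φR_n = 0.75 × 42 × 5.156 = 162.4 kips.

φR_n ≈ 162 kips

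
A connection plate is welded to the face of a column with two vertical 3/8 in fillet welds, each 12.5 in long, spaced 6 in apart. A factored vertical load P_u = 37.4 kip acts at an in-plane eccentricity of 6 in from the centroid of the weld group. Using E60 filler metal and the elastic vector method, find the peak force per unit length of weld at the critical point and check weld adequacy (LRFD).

E60XX → F_EXX = 60 ksi.
Total weld length L_w = 25 in. Treat welds as unit-width lines.
Polar moment about centroid: J = 2[d³/12 + d(b/2)²] = 2[12.5³/12 + 12.5×3²] = 550.5 in³.
Direct shear f_v = P/L_w = 37.4 / 25 = 1.496 kip/in (vertical).
Torsion M = P·e = 37.4 × 6 = 224.4 kip·in.
Critical point at (x, y) = (3, 6.25) from centroid. f_tx = M·y/J = 2.548 kip/in; f_ty = M·x/J = 1.223 kip/in.
Resultant f_max = √[f_tx² + (f_v + f_ty)²] = √[2.548² + (1.496 + 1.223)²] = 3.726 kip/in.
Capacity per unit length: φr_n = 0.75 × 0.6 × 60 × (0.707 × 0.375) = 7.158 kip/in.
3.726 ≤ 7.158 → adequate.

f_max ≈ 3.73 kip/in; adequate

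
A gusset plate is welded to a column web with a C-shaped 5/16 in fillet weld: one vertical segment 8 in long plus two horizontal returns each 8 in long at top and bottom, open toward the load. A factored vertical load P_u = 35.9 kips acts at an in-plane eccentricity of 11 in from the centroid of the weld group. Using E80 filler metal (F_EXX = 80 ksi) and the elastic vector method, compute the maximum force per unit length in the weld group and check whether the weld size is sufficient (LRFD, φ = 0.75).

f_max ≈ 6.86 kip/in; adequate

Total weld length L_w = 24 in. Treat welds as unit-width lines.
Centroid: x̄ = 2×8×4 / 24 = 2.667 in from the vertical weld.
Polar moment about centroid: J = I_x + I_y = [8³/12 + 2×8×4²] + [8×2.667² + 2(8³/12 + 8×1.333²)] = 469.3 in³.
Direct shear f_v = P/L_w = 35.9 / 24 = 1.496 kip/in (vertical).
Torsion M = P·e = 35.9 × 11 = 394.9 kip·in.
Critical point at (x, y) = (5.333, 4) from centroid. f_tx = M·y/J = 3.366 kip/in; f_ty = M·x/J = 4.488 kip/in.
Resultant f_max = √[f_tx² + (f_v + f_ty)²] = √[3.366² + (1.496 + 4.488)²] = 6.865 kip/in.
Capacity per unit length: φr_n = 0.75 × 0.6 × 80 × (0.707 × 0.3125) = 7.954 kip/in.
6.865 ≤ 7.954 → adequate.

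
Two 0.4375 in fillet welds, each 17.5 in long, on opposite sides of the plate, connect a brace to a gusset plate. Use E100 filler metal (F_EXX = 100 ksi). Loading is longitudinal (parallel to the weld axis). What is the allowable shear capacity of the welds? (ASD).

R_n/Ω ≈ 325 kips

Effective throat t_e = 0.707 × 0.4375 = 0.3093 in.
Total length L = 35 in; A_we = 0.3093 × 35 = 10.83 in².
F_nw = 0.6 F_EXX = 0.6 × 100 = 60 ksi.
R_n = 60 × 10.83 = 649.6 kips; R_n/Ω = 649.6/2.0 = 324.8 kips.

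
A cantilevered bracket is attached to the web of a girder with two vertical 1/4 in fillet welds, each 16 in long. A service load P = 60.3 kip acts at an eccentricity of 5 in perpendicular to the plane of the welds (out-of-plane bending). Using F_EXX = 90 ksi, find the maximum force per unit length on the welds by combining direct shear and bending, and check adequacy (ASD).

L_w = 2 × 16 = 32 in; section modulus (unit throat) S = 2 × L²/6 = 85.33 in².
Direct shear f_v = P/L_w = 60.3/32 = 1.884 kip/in.
Moment M = P × e = 60.3 × 5 = 301.5 kip·in; bending f_b = M/S = 3.533 kip/in.
f_max = √(f_v² + f_b²) = √(1.884² + 3.533²) = 4.004 kip/in.
r_n/Ω = (1/2.0) × 0.6 × 90 × (0.707 × 0.25) = 4.772 kip/in → adequate.

f_max ≈ 4 kip/in; adequate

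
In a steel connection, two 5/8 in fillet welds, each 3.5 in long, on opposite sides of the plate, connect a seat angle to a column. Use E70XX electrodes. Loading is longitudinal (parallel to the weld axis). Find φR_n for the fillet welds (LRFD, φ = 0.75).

φR_n ≈ 97.4 kips

E70XX → F_EXX = 70 ksi.
Effective throat t_e = 0.707 × 0.625 = 0.4419 in.
Total length L = 7 in; A_we = 0.4419 × 7 = 3.093 in².
F_nw = 0.6 F_EXX = 0.6 × 70 = 42 ksi.
φR_n = 0.75 × 42 × 3.093 = 97.43 kips.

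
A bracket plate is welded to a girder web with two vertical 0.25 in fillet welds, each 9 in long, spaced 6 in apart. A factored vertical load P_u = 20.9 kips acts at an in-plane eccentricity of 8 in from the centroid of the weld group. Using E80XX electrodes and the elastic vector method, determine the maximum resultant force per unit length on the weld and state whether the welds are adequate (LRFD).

E80XX → F_EXX = 80 ksi.
Total weld length L_w = 18 in. Treat welds as unit-width lines.
Polar moment about centroid: J = 2[d³/12 + d(b/2)²] = 2[9³/12 + 9×3²] = 283.5 in³.
Direct shear f_v = P/L_w = 20.9 / 18 = 1.161 kip/in (vertical).
Torsion M = P·e = 20.9 × 8 = 167.2 kip·in.
Critical point at (x, y) = (3, 4.5) from centroid. f_tx = M·y/J = 2.654 kip/in; f_ty = M·x/J = 1.769 kip/in.
Resultant f_max = √[f_tx² + (f_v + f_ty)²] = √[2.654² + (1.161 + 1.769)²] = 3.954 kip/in.
Capacity per unit length: φr_n = 0.75 × 0.6 × 80 × (0.707 × 0.25) = 6.363 kip/in.
3.954 ≤ 6.363 → adequate.

f_max ≈ 3.95 kip/in; adequate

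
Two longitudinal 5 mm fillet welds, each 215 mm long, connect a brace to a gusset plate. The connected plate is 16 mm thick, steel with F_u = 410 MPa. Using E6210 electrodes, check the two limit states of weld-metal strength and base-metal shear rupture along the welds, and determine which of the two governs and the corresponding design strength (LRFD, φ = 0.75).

φR_n ≈ 424 kN (weld metal governs)

E62XX → F_EXX = 620 MPa.
t_e = 0.707 × 5 = 3.535 mm; L = 430 mm.
Weld metal: φR_n = 0.75 × 0.6 × 620 × 3.535 × 430 × 10⁻³ = 424.1 kN.
Base metal (shear rupture): φR_n = 0.75 × 0.6 × 410 × 16 × 430 × 10⁻³ = 1269 kN.
Governing: weld metal.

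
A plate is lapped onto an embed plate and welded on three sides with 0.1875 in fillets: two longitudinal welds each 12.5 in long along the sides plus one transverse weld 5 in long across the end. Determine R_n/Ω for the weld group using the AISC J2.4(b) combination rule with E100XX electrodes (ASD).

E100XX → F_EXX = 100 ksi.
t_e = 0.707 × 0.1875 = 0.1326 in.
R_nwl = 0.6 × 100 × 0.1326 × 25 = 198.8 kips (longitudinal, 2 welds).
R_nwt = 0.6 × 100 × 0.1326 × 5 = 39.77 kips (transverse, base value).
(i) R_nwl + R_nwt = 238.6 kips; (ii) 0.85 R_nwl + 1.5 R_nwt = 228.7 kips.
R_n = max = 238.6 kips [governs: (i)]; R_n/Ω = 119.3 kips.

R_n/Ω ≈ 119 kips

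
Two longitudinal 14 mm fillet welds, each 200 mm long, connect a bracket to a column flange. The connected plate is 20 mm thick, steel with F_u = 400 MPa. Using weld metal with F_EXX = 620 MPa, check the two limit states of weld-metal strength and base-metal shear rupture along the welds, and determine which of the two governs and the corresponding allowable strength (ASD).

R_n/Ω ≈ 736 kN (weld metal governs)

t_e = 0.707 × 14 = 9.898 mm; L = 400 mm.
Weld metal: R_n/Ω = (1/2.0) × 0.6 × 620 × 9.898 × 400 × 10⁻³ = 736.4 kN.
Base metal (shear rupture): R_n/Ω = (1/2.0) × 0.6 × 400 × 20 × 400 × 10⁻³ = 960 kN.
Governing: weld metal.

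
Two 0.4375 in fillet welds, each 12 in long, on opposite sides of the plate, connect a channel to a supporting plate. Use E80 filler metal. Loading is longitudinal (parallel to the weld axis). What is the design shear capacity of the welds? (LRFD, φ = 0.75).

φR_n ≈ 267 kips

E80XX → F_EXX = 80 ksi.
Effective throat t_e = 0.707 × 0.4375 = 0.3093 in.
Total length L = 24 in; A_we = 0.3093 × 24 = 7.423 in².
F_nw = 0.6 F_EXX = 0.6 × 80 = 48 ksi.
φR_n = 0.75 × 48 × 7.423 = 267.2 kips.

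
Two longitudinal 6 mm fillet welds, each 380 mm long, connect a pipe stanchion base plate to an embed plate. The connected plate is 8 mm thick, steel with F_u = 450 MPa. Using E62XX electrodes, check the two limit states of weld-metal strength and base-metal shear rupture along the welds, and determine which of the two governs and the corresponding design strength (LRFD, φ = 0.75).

φR_n ≈ 899 kN (weld metal governs)

E62XX → F_EXX = 620 MPa.
t_e = 0.707 × 6 = 4.242 mm; L = 760 mm.
Weld metal: φR_n = 0.75 × 0.6 × 620 × 4.242 × 760 × 10⁻³ = 899.5 kN.
Base metal (shear rupture): φR_n = 0.75 × 0.6 × 450 × 8 × 760 × 10⁻³ = 1231 kN.
Governing: weld metal.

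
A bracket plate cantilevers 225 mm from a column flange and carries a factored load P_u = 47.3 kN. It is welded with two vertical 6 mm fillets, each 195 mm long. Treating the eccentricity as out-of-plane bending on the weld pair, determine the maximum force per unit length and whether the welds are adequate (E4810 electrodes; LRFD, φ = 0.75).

f_max ≈ 848 N/mm; adequate

E48XX → F_EXX = 480 MPa.
L_w = 2 × 195 = 390 mm; section modulus (unit throat) S = 2 × L²/6 = 12680 mm².
Direct shear f_v = P/L_w = 47.3×10³/390 = 121.3 N/mm.
Moment M = P × e = 47.3×10³ × 225 = 10642000 N·mm; bending f_b = M/S = 839.6 N/mm.
f_max = √(f_v² + f_b²) = √(121.3² + 839.6²) = 848.4 N/mm.
φr_n = 0.75 × 0.6 × 480 × (0.707 × 6) = 916.3 N/mm → adequate.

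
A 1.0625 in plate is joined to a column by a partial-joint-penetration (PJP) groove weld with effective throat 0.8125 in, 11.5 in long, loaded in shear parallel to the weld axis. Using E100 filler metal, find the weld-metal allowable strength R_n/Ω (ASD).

E100XX → F_EXX = 100 ksi.
Effective throat (given) t_e = 0.8125 in.
A_we = 0.8125 × 11.5 = 9.344 in².
F_nw = 0.6 F_EXX = 60 ksi.
R_n/Ω = (60 × 9.344) / 2.0 = 280.3 kips.

R_n/Ω ≈ 280 kips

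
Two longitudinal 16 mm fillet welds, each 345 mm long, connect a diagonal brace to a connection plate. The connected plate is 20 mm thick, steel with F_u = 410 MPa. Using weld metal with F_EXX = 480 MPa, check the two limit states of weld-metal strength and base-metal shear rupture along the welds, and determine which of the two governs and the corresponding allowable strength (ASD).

R_n/Ω ≈ 1120 kN (weld metal governs)

t_e = 0.707 × 16 = 11.31 mm; L = 690 mm.
Weld metal: R_n/Ω = (1/2.0) × 0.6 × 480 × 11.31 × 690 × 10⁻³ = 1124 kN.
Base metal (shear rupture): R_n/Ω = (1/2.0) × 0.6 × 410 × 20 × 690 × 10⁻³ = 1697 kN.
Governing: weld metal.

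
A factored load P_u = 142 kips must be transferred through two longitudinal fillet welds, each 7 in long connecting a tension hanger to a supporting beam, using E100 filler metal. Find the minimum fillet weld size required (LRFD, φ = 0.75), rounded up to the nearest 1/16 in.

E100XX → F_EXX = 100 ksi.
Total weld length L = 14 in.
Required throat t_e = P_u / (φ × 0.6 F_EXX × L) = 142 / (0.75 × 0.6 × 100 × 14) = 0.2254 in.
Required leg w = t_e / 0.707 = 0.3188 in → use 3/8 in.

w = 3/8 in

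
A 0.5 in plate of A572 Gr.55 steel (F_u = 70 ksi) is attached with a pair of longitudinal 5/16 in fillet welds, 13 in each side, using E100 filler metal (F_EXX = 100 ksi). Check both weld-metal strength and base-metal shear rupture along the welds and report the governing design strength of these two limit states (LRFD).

t_e = 0.707 × 0.3125 = 0.2209 in; L = 26 in.
Weld metal: φR_n = 0.75 × 0.6 × 100 × 0.2209 × 26 = 258.5 kips.
Base metal (shear rupture): φR_n = 0.75 × 0.6 × 70 × 0.5 × 26 = 409.5 kips.
Governing: weld metal.

φR_n ≈ 258 kips (weld metal governs)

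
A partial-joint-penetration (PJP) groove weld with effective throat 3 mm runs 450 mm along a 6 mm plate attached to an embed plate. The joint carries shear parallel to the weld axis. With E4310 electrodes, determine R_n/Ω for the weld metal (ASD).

E43XX → F_EXX = 430 MPa.
Effective throat (given) t_e = 3 mm.
A_we = 3 × 450 = 1350 mm².
F_nw = 0.6 F_EXX = 258 MPa.
R_n/Ω = (258 × 1350) / 2.0 × 10⁻³ = 174.2 kN.

R_n/Ω ≈ 174 kN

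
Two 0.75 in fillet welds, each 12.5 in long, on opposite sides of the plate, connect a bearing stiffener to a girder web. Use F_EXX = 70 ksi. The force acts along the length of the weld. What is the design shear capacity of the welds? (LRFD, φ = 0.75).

φR_n ≈ 418 kips

Effective throat t_e = 0.707 × 0.75 = 0.5302 in.
Total length L = 25 in; A_we = 0.5302 × 25 = 13.26 in².
F_nw = 0.6 F_EXX = 0.6 × 70 = 42 ksi.
φR_n = 0.75 × 42 × 13.26 = 417.6 kips.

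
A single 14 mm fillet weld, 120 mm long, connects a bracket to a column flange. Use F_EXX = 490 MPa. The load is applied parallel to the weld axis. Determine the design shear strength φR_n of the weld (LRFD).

Effective throat t_e = 0.707 × 14 = 9.898 mm.
Total length L = 120 mm; A_we = 9.898 × 120 = 1188 mm².
F_nw = 0.6 F_EXX = 0.6 × 490 = 294 MPa.
φR_n = 0.75 × 294 × 1188 × 10⁻³ = 261.9 kN.

φR_n ≈ 262 kN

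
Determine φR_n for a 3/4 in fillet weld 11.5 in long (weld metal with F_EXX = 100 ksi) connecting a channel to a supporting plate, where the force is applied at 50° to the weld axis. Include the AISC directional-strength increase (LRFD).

φR_n ≈ 366 kips

t_e = 0.707 × 0.75 = 0.5302 in; A_we = 0.5302 × 11.5 = 6.098 in².
Directional factor: 1.0 + 0.5 sin^1.5(50°) = 1.335.
F_nw = 0.6 × 100 × 1.335 = 80.11 ksi.
φR_n = 0.75 × 80.11 × 6.098 = 366.4 kips.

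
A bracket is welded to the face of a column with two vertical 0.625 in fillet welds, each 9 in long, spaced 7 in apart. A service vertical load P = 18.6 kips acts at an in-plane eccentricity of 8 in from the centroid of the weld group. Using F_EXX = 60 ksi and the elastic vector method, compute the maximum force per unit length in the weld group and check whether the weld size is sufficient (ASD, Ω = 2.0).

f_max ≈ 3.22 kip/in; adequate

Total weld length L_w = 18 in. Treat welds as unit-width lines.
Polar moment about centroid: J = 2[d³/12 + d(b/2)²] = 2[9³/12 + 9×3.5²] = 342 in³.
Direct shear f_v = P/L_w = 18.6 / 18 = 1.033 kip/in (vertical).
Torsion M = P·e = 18.6 × 8 = 148.8 kip·in.
Critical point at (x, y) = (3.5, 4.5) from centroid. f_tx = M·y/J = 1.958 kip/in; f_ty = M·x/J = 1.523 kip/in.
Resultant f_max = √[f_tx² + (f_v + f_ty)²] = √[1.958² + (1.033 + 1.523)²] = 3.22 kip/in.
Capacity per unit length: r_n/Ω = (1/2.0) × 0.6 × 60 × (0.707 × 0.625) = 7.954 kip/in.
3.22 ≤ 7.954 → adequate.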